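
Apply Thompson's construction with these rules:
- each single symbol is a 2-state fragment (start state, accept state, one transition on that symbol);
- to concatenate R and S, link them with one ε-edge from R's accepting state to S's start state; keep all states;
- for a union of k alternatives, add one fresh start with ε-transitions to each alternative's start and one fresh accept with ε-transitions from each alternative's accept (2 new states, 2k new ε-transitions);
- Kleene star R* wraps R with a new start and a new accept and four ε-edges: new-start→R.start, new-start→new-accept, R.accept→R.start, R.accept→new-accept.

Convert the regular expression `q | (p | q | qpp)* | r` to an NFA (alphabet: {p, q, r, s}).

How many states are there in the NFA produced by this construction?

Bottom-up over the parse tree:
Each of the 7 symbol leaves contributes a 2-state fragment.
  qpp : 6 states
  p | q | qpp : 12 states
  (p | q | qpp)* : 14 states
  q | (p | q | qpp)* | r : 20 states

20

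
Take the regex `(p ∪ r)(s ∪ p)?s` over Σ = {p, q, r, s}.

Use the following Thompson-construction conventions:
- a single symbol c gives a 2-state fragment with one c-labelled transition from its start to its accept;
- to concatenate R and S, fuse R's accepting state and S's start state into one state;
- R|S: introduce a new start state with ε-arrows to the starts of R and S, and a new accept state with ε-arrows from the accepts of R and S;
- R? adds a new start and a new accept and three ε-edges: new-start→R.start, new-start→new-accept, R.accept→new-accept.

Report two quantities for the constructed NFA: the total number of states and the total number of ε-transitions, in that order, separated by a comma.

14, 11

Per subexpression:
Each of the 5 symbol leaves contributes 2 states and 0 ε-transitions.
  p ∪ r = 6 states, 4 ε-transitions
  s ∪ p = 6 states, 4 ε-transitions
  (s ∪ p)? = 8 states, 7 ε-transitions
  (p ∪ r)(s ∪ p)?s = 14 states, 11 ε-transitions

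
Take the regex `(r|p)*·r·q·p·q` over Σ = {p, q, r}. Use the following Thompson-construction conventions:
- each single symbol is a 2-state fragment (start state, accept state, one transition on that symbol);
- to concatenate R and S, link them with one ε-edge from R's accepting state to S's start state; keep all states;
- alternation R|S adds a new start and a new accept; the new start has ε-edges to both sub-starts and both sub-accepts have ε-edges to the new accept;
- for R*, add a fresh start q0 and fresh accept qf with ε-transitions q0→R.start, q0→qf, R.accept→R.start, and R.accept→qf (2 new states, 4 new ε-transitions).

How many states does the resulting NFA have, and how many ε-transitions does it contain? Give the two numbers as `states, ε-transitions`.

16, 12

Per subexpression:
Each of the 6 symbol leaves contributes 2 states and 0 ε-transitions.
  r|p : 6 states, 4 ε-transitions
  (r|p)* : 8 states, 8 ε-transitions
  (r|p)*·r·q·p·q : 16 states, 12 ε-transitions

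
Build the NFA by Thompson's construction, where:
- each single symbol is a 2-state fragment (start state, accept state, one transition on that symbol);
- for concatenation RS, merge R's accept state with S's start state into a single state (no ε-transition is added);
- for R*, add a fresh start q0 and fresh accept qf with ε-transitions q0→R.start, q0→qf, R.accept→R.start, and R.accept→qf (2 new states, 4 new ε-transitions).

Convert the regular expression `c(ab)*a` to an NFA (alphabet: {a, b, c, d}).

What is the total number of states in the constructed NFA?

7

Bottom-up over the parse tree:
Each of the 4 symbol leaves contributes a 2-state fragment.
  ab = 3 states
  (ab)* = 5 states
  c(ab)*a = 7 states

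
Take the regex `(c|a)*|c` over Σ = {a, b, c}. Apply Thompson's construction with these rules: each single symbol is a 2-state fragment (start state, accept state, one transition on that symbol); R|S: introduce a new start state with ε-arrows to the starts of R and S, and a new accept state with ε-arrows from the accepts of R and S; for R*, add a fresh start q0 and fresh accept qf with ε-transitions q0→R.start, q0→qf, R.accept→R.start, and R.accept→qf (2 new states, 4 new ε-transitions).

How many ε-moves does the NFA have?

12

Per subexpression:
Each of the 3 symbol leaves contributes 0 ε-transitions.
  c|a → 4 ε-transitions
  (c|a)* → 8 ε-transitions
  (c|a)*|c → 12 ε-transitions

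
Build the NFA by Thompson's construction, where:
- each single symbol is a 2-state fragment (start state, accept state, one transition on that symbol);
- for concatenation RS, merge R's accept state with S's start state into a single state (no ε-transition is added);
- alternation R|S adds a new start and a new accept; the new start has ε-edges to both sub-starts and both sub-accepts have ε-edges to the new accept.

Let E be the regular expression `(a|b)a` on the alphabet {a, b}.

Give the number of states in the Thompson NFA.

7

Per subexpression:
Each of the 3 symbol leaves contributes a 2-state fragment.
  a|b → 6 states
  (a|b)a → 7 states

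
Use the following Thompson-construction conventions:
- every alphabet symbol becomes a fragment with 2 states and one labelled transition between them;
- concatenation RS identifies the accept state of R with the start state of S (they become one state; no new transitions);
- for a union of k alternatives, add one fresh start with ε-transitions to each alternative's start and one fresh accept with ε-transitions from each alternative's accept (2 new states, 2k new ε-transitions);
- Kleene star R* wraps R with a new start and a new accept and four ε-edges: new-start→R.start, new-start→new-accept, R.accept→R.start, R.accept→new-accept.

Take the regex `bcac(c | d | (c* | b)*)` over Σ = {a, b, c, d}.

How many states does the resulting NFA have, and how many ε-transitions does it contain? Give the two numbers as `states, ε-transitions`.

20, 18

Building bottom-up:
Each of the 8 symbol leaves contributes 2 states and 0 ε-transitions.
  c* = 4 states, 4 ε-transitions
  c* | b = 8 states, 8 ε-transitions
  (c* | b)* = 10 states, 12 ε-transitions
  c | d | (c* | b)* = 16 states, 18 ε-transitions
  bcac(c | d | (c* | b)*) = 20 states, 18 ε-transitions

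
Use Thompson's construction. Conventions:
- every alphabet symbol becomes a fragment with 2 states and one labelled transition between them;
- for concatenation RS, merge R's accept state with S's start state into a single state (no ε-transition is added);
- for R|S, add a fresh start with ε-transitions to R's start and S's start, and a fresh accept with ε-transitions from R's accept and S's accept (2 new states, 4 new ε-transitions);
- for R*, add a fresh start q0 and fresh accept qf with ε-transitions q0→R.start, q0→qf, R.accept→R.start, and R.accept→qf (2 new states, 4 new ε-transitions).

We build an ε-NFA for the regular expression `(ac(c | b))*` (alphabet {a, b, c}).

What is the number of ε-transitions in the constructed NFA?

8

Bottom-up over the parse tree:
Each of the 4 symbol leaves contributes 0 ε-transitions.
  c | b → 4 ε-transitions
  ac(c | b) → 4 ε-transitions
  (ac(c | b))* → 8 ε-transitions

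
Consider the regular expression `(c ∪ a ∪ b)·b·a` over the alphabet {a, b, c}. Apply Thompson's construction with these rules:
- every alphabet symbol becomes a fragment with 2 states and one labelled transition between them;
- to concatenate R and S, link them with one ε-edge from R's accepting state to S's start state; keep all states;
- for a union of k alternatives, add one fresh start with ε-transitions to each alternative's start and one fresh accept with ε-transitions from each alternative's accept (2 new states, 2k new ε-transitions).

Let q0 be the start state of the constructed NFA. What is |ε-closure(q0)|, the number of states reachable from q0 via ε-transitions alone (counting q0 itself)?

4

Compute the ε-closure size of each fragment's start state recursively; a symbol fragment's start has no outgoing ε-edge, so its closure is just itself (size 1).
  c ∪ a ∪ b → new start ε-reaches every alternative's start; none of them accept ε, so the new accept is not reached: C = 1 + 1 + 1 + 1 = 4
  (c ∪ a ∪ b)·b·a → same as the first factor's closure: C = 4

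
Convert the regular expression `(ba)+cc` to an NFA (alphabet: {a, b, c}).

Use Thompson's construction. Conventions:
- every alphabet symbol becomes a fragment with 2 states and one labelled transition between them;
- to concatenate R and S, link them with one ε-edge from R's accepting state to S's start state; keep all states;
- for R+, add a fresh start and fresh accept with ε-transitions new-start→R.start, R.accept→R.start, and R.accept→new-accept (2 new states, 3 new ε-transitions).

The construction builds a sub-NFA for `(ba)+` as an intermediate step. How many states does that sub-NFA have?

6

Fragment for `(ba)+`:
Each of the 2 symbol leaves contributes a 2-state fragment.
  ba : 4 states
  (ba)+ : 6 states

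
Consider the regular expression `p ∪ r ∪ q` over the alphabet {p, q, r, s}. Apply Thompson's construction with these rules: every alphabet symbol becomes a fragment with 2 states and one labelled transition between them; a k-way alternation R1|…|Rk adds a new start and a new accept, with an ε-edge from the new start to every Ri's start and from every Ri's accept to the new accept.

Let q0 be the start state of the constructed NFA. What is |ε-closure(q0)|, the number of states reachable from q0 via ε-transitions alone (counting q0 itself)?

Compute the ε-closure size of each fragment's start state recursively; a symbol fragment's start has no outgoing ε-edge, so its closure is just itself (size 1).
  p ∪ r ∪ q — new start ε-reaches every alternative's start; none of them accept ε, so the new accept is not reached: |closure| = 1 + 1 + 1 + 1 = 4

4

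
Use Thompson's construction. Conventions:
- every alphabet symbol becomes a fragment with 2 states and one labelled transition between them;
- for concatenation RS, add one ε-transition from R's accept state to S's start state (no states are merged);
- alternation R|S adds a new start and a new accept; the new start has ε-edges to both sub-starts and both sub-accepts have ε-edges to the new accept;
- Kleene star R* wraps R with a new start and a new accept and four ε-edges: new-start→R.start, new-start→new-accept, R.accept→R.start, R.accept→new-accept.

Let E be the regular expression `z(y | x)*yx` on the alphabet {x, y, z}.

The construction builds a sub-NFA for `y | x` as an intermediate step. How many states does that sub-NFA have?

6

Fragment for `y | x`:
Each of the 2 symbol leaves contributes a 2-state fragment.
  y | x — 6 states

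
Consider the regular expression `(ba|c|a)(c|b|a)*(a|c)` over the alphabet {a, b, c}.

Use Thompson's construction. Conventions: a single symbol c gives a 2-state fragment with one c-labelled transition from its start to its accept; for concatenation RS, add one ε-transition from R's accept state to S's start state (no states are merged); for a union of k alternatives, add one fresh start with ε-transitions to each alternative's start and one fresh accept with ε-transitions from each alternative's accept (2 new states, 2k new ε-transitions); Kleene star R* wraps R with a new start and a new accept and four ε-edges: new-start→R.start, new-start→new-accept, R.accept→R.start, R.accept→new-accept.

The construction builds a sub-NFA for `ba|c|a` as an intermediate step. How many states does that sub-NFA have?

Fragment for `ba|c|a`:
Each of the 4 symbol leaves contributes a 2-state fragment.
  ba → 4 states
  ba|c|a → 10 states

10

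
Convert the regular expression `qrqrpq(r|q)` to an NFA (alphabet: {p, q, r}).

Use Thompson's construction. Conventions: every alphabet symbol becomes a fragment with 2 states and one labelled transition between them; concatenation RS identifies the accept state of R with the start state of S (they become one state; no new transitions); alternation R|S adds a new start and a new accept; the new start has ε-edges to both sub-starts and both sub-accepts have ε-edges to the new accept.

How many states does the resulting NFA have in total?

12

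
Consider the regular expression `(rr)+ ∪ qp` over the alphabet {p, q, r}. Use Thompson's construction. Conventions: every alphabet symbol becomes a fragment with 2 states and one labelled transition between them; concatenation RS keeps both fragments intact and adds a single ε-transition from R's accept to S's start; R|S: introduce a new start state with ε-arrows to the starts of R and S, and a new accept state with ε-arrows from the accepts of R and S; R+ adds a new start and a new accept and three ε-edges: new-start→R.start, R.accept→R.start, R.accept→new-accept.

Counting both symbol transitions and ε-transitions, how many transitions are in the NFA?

13

Per subexpression:
Each of the 4 symbol leaves contributes 1 transition (1 symbol, 0 ε).
  rr — 3 transitions (2 symbol, 1 ε)
  (rr)+ — 6 transitions (2 symbol, 4 ε)
  qp — 3 transitions (2 symbol, 1 ε)
  (rr)+ ∪ qp — 13 transitions (4 symbol, 9 ε)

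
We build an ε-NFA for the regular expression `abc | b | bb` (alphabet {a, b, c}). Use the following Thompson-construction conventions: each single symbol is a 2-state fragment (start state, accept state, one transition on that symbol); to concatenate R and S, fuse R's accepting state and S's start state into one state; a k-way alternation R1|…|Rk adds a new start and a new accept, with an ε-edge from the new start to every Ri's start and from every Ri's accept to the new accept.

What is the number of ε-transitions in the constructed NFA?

6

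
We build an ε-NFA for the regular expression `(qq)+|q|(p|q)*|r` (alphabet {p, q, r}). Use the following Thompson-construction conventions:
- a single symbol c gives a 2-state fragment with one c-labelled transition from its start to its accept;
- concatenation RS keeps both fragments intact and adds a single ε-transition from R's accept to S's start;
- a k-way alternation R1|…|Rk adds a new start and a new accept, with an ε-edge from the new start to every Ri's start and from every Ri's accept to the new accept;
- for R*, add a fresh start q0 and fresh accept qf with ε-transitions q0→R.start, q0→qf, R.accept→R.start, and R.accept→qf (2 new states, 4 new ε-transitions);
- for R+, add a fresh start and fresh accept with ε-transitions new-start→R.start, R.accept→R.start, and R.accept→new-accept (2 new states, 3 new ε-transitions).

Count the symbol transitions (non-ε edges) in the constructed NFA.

6

Per subexpression:
Each of the 6 symbol leaves contributes exactly 1 symbol transition.
  qq = 2 symbol transitions
  (qq)+ = 2 symbol transitions
  p|q = 2 symbol transitions
  (p|q)* = 2 symbol transitions
  (qq)+|q|(p|q)*|r = 6 symbol transitions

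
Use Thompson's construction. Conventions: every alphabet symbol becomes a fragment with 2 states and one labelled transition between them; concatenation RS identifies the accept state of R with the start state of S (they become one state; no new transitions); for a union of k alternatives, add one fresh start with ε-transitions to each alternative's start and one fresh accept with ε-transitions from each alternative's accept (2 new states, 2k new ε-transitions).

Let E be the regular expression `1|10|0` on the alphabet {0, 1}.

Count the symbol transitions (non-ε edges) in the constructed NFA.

4

Bottom-up over the parse tree:
Each of the 4 symbol leaves contributes exactly 1 symbol transition.
  10 : 2 symbol transitions
  1|10|0 : 4 symbol transitions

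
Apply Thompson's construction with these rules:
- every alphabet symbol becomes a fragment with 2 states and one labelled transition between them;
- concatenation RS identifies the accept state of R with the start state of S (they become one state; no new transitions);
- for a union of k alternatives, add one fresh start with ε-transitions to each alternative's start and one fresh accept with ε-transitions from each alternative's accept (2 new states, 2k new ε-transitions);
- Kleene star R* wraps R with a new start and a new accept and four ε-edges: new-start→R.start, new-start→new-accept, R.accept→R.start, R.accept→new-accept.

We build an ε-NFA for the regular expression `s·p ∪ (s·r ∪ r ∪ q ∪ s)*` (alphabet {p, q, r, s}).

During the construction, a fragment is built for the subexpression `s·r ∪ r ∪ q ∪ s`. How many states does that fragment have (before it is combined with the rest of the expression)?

11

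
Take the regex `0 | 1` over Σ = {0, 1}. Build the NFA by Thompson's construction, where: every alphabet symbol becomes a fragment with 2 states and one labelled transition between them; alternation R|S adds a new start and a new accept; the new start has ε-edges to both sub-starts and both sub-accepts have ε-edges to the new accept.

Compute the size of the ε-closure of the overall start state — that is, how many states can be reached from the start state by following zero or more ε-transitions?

Compute the ε-closure size of each fragment's start state recursively; a symbol fragment's start has no outgoing ε-edge, so its closure is just itself (size 1).
  0 | 1 : C = 1 + 1 + 1 = 3 (the new accept is not ε-reachable since no branch accepts ε)

3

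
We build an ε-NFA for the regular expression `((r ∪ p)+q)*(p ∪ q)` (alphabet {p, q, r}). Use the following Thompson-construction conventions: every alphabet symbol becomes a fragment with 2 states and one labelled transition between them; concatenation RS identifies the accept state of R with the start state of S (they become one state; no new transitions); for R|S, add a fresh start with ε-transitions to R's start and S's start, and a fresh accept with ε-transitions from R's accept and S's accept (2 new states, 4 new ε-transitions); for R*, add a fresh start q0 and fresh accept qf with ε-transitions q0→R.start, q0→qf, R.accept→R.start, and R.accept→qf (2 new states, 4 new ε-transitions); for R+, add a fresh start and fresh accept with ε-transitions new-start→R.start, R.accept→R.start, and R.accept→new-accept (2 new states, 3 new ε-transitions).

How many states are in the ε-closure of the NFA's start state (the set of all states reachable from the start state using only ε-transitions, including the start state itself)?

8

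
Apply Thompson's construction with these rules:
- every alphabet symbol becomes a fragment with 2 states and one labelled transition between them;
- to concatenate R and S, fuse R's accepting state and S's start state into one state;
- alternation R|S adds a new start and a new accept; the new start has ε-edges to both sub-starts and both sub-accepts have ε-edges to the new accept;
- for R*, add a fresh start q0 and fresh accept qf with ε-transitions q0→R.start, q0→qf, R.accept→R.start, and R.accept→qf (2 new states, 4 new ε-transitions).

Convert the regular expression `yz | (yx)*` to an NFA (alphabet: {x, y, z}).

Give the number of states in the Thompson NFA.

10

Building bottom-up:
Each of the 4 symbol leaves contributes a 2-state fragment.
  yz : 3 states
  yx : 3 states
  (yx)* : 5 states
  yz | (yx)* : 10 states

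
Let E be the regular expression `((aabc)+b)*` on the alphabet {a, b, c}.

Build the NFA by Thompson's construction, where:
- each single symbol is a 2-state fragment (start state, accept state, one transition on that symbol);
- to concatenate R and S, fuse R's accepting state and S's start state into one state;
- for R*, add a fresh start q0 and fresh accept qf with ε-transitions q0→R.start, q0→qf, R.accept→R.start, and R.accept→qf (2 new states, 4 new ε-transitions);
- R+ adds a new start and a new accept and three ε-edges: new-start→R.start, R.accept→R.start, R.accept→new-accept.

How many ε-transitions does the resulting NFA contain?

Recursing over subexpressions:
Each of the 5 symbol leaves contributes 0 ε-transitions.
  aabc → 0 ε-transitions
  (aabc)+ → 3 ε-transitions
  (aabc)+b → 3 ε-transitions
  ((aabc)+b)* → 7 ε-transitions

7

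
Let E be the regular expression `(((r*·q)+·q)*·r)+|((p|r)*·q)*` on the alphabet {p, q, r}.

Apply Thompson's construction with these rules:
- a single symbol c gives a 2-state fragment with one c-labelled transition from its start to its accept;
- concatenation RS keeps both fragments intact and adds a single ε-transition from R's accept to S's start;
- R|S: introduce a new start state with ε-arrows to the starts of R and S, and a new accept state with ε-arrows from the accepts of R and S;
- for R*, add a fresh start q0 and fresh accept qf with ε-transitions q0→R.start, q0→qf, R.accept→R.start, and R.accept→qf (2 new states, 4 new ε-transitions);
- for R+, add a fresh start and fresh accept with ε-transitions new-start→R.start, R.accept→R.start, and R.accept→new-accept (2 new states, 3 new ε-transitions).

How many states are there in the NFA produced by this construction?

30

By structural recursion:
Each of the 7 symbol leaves contributes a 2-state fragment.
  r* — 4 states
  r*·q — 6 states
  (r*·q)+ — 8 states
  (r*·q)+·q — 10 states
  ((r*·q)+·q)* — 12 states
  ((r*·q)+·q)*·r — 14 states
  (((r*·q)+·q)*·r)+ — 16 states
  p|r — 6 states
  (p|r)* — 8 states
  (p|r)*·q — 10 states
  ((p|r)*·q)* — 12 states
  (((r*·q)+·q)*·r)+|((p|r)*·q)* — 30 states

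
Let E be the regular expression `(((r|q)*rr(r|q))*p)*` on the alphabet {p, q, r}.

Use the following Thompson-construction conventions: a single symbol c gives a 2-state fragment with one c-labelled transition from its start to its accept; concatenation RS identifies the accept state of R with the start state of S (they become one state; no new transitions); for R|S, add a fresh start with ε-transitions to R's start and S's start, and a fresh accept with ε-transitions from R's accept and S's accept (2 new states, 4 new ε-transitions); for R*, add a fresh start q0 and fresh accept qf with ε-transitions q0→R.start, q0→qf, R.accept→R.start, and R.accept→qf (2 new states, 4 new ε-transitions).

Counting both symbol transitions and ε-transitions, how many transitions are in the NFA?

27

By structural recursion:
Each of the 7 symbol leaves contributes 1 transition (1 symbol, 0 ε).
  r|q → 6 transitions (2 symbol, 4 ε)
  (r|q)* → 10 transitions (2 symbol, 8 ε)
  r|q → 6 transitions (2 symbol, 4 ε)
  (r|q)*rr(r|q) → 18 transitions (6 symbol, 12 ε)
  ((r|q)*rr(r|q))* → 22 transitions (6 symbol, 16 ε)
  ((r|q)*rr(r|q))*p → 23 transitions (7 symbol, 16 ε)
  (((r|q)*rr(r|q))*p)* → 27 transitions (7 symbol, 20 ε)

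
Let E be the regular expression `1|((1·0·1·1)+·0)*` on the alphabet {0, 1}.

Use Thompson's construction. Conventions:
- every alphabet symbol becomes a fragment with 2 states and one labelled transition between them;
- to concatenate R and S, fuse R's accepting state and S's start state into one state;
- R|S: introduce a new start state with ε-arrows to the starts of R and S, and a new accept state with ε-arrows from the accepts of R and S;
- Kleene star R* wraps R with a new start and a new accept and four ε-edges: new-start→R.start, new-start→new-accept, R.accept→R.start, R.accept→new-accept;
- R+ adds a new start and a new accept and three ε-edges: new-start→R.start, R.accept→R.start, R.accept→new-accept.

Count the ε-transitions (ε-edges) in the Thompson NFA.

11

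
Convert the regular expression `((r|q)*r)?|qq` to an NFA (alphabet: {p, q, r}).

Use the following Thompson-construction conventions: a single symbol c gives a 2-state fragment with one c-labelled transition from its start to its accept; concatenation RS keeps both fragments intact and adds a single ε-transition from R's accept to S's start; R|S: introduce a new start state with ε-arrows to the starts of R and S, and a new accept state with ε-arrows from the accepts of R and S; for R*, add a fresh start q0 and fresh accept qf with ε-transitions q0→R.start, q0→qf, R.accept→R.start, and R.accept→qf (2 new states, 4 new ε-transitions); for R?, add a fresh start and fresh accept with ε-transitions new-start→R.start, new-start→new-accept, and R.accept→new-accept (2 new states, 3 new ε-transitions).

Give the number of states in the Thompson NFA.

18

Bottom-up over the parse tree:
Each of the 5 symbol leaves contributes a 2-state fragment.
  r|q = 6 states
  (r|q)* = 8 states
  (r|q)*r = 10 states
  ((r|q)*r)? = 12 states
  qq = 4 states
  ((r|q)*r)?|qq = 18 states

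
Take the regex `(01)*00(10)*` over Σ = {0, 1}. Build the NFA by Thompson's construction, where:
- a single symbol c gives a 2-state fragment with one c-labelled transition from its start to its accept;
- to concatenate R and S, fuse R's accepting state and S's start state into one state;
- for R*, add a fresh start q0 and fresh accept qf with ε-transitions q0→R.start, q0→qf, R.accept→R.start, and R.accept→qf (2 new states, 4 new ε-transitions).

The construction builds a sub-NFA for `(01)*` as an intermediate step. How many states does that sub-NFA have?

Fragment for `(01)*`:
Each of the 2 symbol leaves contributes a 2-state fragment.
  01 → 3 states
  (01)* → 5 states

5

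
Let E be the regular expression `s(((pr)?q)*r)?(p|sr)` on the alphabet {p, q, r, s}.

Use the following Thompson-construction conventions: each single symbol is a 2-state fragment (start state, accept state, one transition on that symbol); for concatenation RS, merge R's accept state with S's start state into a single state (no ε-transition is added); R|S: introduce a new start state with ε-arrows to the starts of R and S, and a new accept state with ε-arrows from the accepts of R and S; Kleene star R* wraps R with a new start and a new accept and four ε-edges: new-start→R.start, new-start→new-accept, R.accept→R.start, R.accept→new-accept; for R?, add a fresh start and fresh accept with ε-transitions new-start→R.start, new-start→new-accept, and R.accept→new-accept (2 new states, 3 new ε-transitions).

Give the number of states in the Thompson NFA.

Recursing over subexpressions:
Each of the 8 symbol leaves contributes a 2-state fragment.
  pr : 3 states
  (pr)? : 5 states
  (pr)?q : 6 states
  ((pr)?q)* : 8 states
  ((pr)?q)*r : 9 states
  (((pr)?q)*r)? : 11 states
  sr : 3 states
  p|sr : 7 states
  s(((pr)?q)*r)?(p|sr) : 18 states

18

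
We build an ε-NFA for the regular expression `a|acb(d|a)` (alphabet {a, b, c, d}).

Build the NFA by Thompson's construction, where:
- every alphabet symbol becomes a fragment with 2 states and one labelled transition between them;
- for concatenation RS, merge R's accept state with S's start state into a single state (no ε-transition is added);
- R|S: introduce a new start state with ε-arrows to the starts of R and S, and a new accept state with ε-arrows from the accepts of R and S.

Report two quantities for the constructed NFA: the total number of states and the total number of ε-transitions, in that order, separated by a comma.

13, 8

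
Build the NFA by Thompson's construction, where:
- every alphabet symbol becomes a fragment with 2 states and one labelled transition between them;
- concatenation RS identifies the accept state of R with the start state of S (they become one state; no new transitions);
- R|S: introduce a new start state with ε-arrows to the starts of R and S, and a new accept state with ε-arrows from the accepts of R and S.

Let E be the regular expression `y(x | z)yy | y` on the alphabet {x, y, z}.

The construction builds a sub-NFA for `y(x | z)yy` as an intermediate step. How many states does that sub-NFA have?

9

Fragment for `y(x | z)yy`:
Each of the 5 symbol leaves contributes a 2-state fragment.
  x | z : 6 states
  y(x | z)yy : 9 states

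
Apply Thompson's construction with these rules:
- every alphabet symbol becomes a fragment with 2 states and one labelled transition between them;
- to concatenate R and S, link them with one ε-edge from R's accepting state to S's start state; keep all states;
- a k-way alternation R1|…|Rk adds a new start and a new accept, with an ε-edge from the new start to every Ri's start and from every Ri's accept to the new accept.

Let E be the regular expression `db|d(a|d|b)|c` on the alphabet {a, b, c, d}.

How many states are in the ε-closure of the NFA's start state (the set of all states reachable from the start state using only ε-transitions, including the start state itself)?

Let C(F) = |ε-closure(F.start)| within fragment F, and note whether F accepts ε. Symbol fragments have C = 1 and do not accept ε. Then:
  db : same as the first factor's closure: |ε-closure| = 1
  a|d|b : new start ε-reaches every alternative's start; none of them accept ε, so the new accept is not reached: |ε-closure| = 1 + 1 + 1 + 1 = 4
  d(a|d|b) : same as the first factor's closure: |ε-closure| = 1
  db|d(a|d|b)|c : |ε-closure| = 1 + 1 + 1 + 1 = 4 (the new accept is not ε-reachable since no branch accepts ε)

4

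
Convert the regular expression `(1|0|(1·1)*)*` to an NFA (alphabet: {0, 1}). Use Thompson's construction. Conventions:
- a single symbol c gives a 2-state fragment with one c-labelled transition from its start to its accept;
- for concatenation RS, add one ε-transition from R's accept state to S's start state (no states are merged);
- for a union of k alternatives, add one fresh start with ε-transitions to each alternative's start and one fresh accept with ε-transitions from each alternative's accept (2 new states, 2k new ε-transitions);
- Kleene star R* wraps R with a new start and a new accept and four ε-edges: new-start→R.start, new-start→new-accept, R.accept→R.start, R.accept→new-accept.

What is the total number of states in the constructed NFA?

Per subexpression:
Each of the 4 symbol leaves contributes a 2-state fragment.
  1·1 : 4 states
  (1·1)* : 6 states
  1|0|(1·1)* : 12 states
  (1|0|(1·1)*)* : 14 states

14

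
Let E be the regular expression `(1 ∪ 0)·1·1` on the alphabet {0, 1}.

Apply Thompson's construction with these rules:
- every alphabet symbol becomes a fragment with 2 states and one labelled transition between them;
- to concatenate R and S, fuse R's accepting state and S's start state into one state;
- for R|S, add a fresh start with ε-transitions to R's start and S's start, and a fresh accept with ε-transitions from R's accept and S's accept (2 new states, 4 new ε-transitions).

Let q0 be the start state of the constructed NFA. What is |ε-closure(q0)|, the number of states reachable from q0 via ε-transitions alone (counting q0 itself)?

3

Let C(F) = |ε-closure(F.start)| within fragment F, and note whether F accepts ε. Symbol fragments have C = 1 and do not accept ε. Then:
  1 ∪ 0 — new start ε-reaches every alternative's start; none of them accept ε, so the new accept is not reached: |closure| = 1 + 1 + 1 = 3
  (1 ∪ 0)·1·1 — same as the first factor's closure: |closure| = 3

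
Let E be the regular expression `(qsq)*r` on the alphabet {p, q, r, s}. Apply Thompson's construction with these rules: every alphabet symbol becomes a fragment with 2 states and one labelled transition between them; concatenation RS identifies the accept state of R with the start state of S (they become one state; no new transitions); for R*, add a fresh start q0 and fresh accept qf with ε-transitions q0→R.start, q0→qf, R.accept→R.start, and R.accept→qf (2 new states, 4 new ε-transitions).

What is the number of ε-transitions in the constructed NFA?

Building bottom-up:
Each of the 4 symbol leaves contributes 0 ε-transitions.
  qsq — 0 ε-transitions
  (qsq)* — 4 ε-transitions
  (qsq)*r — 4 ε-transitions

4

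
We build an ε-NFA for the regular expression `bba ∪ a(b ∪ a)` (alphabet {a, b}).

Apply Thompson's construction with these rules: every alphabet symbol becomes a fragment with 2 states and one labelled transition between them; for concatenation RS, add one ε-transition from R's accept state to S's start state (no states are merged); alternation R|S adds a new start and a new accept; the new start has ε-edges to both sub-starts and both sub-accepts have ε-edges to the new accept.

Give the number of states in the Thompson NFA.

16

Per subexpression:
Each of the 6 symbol leaves contributes a 2-state fragment.
  bba — 6 states
  b ∪ a — 6 states
  a(b ∪ a) — 8 states
  bba ∪ a(b ∪ a) — 16 states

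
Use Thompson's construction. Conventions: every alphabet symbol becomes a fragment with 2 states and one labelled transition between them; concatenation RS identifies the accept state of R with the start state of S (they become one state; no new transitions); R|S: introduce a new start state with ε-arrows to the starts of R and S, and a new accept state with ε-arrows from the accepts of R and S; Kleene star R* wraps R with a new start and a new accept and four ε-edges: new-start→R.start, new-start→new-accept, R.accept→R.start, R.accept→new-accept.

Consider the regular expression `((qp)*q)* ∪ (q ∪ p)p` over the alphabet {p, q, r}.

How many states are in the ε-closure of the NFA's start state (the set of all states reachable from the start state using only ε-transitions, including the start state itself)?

10

Compute the ε-closure size of each fragment's start state recursively; a symbol fragment's start has no outgoing ε-edge, so its closure is just itself (size 1).
  qp — same as the first factor's closure: C = 1
  (qp)* — the star's fresh start ε-reaches both the body's start and the fresh accept: C = 2 + 1 = 3
  (qp)*q — the left operand accepts ε, so the closure extends into the next operand (the shared merged state is already counted); C = 3 + (1−1) = 3
  ((qp)*q)* — new start has ε-edges to the inner start and to the new accept, so C = 2 + 3 = 5
  q ∪ p — new start ε-reaches every alternative's start; none of them accept ε, so the new accept is not reached: C = 1 + 1 + 1 = 3
  (q ∪ p)p — C equals the left operand's closure size = 3 (its accept is not ε-reachable, so the closure stops there)
  ((qp)*q)* ∪ (q ∪ p)p — new start ε-reaches every alternative's start; at least one alternative accepts ε, so the union's new accept is reached too: C = 1 + 5 + 3 + 1 = 10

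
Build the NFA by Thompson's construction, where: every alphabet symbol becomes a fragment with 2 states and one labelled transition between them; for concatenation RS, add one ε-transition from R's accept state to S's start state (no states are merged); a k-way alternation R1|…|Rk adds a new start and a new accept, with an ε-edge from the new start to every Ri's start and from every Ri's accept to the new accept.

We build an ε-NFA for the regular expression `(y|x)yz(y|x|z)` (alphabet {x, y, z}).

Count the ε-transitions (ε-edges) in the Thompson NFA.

By structural recursion:
Each of the 7 symbol leaves contributes 0 ε-transitions.
  y|x → 4 ε-transitions
  y|x|z → 6 ε-transitions
  (y|x)yz(y|x|z) → 13 ε-transitions

13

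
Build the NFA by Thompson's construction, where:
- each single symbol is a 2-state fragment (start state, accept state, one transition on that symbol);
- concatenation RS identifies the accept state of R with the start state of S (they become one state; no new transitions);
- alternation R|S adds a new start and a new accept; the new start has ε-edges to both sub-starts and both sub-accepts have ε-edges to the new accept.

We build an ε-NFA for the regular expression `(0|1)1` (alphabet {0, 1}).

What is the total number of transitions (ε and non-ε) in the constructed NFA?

By structural recursion:
Each of the 3 symbol leaves contributes 1 transition (1 symbol, 0 ε).
  0|1 : 6 transitions (2 symbol, 4 ε)
  (0|1)1 : 7 transitions (3 symbol, 4 ε)

7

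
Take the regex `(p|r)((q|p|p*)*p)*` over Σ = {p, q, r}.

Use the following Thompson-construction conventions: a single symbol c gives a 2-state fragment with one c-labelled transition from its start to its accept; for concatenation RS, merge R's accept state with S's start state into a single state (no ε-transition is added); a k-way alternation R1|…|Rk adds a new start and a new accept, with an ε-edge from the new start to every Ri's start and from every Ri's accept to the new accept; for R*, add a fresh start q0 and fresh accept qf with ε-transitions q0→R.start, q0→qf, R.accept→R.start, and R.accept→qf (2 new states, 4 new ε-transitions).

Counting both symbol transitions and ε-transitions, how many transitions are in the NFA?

Per subexpression:
Each of the 6 symbol leaves contributes 1 transition (1 symbol, 0 ε).
  p|r → 6 transitions (2 symbol, 4 ε)
  p* → 5 transitions (1 symbol, 4 ε)
  q|p|p* → 13 transitions (3 symbol, 10 ε)
  (q|p|p*)* → 17 transitions (3 symbol, 14 ε)
  (q|p|p*)*p → 18 transitions (4 symbol, 14 ε)
  ((q|p|p*)*p)* → 22 transitions (4 symbol, 18 ε)
  (p|r)((q|p|p*)*p)* → 28 transitions (6 symbol, 22 ε)

28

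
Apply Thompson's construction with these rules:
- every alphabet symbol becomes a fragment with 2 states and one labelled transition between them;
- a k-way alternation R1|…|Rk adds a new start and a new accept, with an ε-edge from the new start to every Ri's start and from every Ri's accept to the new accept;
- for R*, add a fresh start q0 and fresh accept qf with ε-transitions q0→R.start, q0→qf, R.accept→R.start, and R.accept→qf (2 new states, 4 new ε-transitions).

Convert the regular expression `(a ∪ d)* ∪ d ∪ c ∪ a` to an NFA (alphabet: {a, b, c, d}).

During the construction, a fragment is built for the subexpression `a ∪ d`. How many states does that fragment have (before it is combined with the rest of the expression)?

Fragment for `a ∪ d`:
Each of the 2 symbol leaves contributes a 2-state fragment.
  a ∪ d : 6 states

6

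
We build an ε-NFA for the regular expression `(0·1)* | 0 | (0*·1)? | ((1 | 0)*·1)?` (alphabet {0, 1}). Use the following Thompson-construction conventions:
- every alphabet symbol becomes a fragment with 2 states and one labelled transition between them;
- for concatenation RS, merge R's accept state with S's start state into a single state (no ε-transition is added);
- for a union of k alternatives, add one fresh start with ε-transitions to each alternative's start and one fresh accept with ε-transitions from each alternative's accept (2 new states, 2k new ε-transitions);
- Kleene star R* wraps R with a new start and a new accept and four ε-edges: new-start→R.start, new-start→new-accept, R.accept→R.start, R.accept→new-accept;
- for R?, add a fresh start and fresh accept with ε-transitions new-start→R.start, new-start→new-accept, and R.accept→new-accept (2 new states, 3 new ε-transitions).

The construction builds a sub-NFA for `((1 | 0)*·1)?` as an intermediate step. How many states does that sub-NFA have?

11

Fragment for `((1 | 0)*·1)?`:
Each of the 3 symbol leaves contributes a 2-state fragment.
  1 | 0 → 6 states
  (1 | 0)* → 8 states
  (1 | 0)*·1 → 9 states
  ((1 | 0)*·1)? → 11 states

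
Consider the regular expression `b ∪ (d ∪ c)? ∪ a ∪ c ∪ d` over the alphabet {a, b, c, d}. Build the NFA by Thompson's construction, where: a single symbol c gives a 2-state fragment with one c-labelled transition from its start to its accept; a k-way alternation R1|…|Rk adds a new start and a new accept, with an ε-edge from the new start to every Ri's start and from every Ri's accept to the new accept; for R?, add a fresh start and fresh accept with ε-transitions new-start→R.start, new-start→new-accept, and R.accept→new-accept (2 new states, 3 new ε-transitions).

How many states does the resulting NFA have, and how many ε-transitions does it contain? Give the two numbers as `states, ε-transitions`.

Building bottom-up:
Each of the 6 symbol leaves contributes 2 states and 0 ε-transitions.
  d ∪ c = 6 states, 4 ε-transitions
  (d ∪ c)? = 8 states, 7 ε-transitions
  b ∪ (d ∪ c)? ∪ a ∪ c ∪ d = 18 states, 17 ε-transitions

18, 17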